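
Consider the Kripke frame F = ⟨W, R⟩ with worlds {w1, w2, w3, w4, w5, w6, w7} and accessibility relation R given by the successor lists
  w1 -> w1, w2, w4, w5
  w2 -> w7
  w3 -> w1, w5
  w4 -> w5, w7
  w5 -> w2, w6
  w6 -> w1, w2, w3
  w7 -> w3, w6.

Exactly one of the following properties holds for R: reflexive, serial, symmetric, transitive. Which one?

serial

Reflexive: no — w2 is not related to itself.
Serial: yes — every world has a successor (e.g. w1 R w1).
Symmetric: no — w1 R w2 but not w2 R w1.
Transitive: no — w1 R w2 and w2 R w7, but not w1 R w7.
Only serial holds.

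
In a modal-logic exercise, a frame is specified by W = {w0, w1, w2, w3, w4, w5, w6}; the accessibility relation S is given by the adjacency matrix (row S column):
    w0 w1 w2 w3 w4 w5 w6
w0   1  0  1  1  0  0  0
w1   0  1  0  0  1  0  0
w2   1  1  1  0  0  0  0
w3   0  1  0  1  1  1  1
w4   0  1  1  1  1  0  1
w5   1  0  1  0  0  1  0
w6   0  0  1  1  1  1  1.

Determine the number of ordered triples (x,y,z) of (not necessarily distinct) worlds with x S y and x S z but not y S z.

34

Enumerating: (w0,w2,w3), (w0,w3,w0), (w0,w3,w2), (w2,w0,w1), (w2,w1,w0), (w2,w1,w2), (w3,w1,w3), (w3,w1,w5), (w3,w1,w6), (w3,w4,w5), (w3,w5,w1), (w3,w5,w3), … and 22 more.
Total: 34.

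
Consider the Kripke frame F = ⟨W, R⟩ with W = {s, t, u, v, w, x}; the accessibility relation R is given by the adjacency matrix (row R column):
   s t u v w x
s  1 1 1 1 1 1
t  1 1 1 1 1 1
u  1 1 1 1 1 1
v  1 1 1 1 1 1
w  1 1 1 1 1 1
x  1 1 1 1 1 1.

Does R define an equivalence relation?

Yes

Reflexive: yes — every world is R-related to itself.
Symmetric: yes — every pair in R has its reverse in R.
Transitive: yes — every two-step R-path is closed by a direct edge.
So R is an equivalence relation.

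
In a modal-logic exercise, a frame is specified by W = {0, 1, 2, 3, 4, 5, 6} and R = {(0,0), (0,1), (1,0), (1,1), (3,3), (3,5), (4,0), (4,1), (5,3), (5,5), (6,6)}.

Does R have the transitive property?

Transitive: yes — every two-step R-path is closed by a direct edge.

Yes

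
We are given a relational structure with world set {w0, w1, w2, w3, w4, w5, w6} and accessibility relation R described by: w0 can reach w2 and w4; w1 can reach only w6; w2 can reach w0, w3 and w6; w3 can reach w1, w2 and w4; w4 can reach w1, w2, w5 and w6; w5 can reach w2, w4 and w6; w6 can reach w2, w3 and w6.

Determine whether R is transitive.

No

Transitive: no — w0 R w2 and w2 R w3, but not w0 R w3.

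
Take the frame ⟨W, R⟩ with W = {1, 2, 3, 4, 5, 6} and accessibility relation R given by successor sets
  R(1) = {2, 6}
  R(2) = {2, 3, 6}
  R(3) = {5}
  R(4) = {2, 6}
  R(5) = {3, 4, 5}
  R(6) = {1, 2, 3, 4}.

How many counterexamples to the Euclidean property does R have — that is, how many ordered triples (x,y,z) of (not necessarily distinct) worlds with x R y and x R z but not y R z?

23

Enumerating: (1,6,6), (2,3,2), (2,3,3), (2,3,6), (2,6,6), (4,6,6), (5,3,3), (5,3,4), (5,4,3), (5,4,4), (5,4,5), (6,1,1), … and 11 more.
Total: 23.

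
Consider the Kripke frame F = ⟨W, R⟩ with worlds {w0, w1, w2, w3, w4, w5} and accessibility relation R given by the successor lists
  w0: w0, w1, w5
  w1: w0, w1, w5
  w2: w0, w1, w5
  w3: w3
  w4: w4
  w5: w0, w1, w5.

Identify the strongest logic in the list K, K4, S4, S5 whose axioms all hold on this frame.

Transitive (axiom 4): yes — every two-step R-path is closed by a direct edge.
Reflexive (axiom T): no — w2 is not related to itself.
Euclidean (axiom 5): yes — any two successors of a common world are R-related.
So F validates K, K4; S4 would additionally require R to be reflexive. The strongest is K4.

K4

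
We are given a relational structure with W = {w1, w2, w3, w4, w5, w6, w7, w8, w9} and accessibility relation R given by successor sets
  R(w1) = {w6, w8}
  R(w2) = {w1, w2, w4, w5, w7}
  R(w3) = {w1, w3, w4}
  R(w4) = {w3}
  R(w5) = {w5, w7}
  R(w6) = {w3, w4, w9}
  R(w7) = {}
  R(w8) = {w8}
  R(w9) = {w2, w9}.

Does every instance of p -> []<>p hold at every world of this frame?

No

Axiom B corresponds to the accessibility relation being symmetric.
Symmetric: no — w1 R w6 but not w6 R w1.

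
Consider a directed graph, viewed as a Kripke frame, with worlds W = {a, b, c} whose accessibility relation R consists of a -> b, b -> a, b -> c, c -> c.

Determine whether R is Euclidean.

Euclidean: no — b R a and b R c, but not a R c.

No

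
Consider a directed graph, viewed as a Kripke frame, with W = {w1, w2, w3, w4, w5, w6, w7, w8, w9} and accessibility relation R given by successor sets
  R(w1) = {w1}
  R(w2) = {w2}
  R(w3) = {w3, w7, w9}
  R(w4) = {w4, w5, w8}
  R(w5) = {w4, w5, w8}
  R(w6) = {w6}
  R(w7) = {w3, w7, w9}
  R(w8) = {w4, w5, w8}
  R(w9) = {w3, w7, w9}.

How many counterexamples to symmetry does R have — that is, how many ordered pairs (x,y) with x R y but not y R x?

R is symmetric; there are no such tuples.

0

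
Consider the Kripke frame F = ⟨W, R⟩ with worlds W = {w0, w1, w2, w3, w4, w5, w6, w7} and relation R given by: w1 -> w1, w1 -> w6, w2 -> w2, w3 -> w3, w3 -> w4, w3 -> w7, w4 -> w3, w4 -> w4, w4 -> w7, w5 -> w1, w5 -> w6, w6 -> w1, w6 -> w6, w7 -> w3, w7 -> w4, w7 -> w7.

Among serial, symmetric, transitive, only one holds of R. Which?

Serial: no — w0 has no R-successor.
Symmetric: no — w5 R w1 but not w1 R w5.
Transitive: yes — every two-step R-path is closed by a direct edge.
Only transitive holds.

transitive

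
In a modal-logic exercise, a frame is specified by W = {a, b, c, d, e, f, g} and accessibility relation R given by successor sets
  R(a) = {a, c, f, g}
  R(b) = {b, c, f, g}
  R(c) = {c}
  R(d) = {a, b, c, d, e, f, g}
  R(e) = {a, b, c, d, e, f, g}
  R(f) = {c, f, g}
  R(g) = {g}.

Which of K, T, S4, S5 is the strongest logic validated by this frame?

Reflexive (axiom T): yes — every world is R-related to itself.
Transitive (axiom 4): yes — every two-step R-path is closed by a direct edge.
Euclidean (axiom 5): no — a R c and a R f, but not c R f.
So F validates K, T, S4; S5 would additionally require R to be Euclidean. The strongest is S4.

S4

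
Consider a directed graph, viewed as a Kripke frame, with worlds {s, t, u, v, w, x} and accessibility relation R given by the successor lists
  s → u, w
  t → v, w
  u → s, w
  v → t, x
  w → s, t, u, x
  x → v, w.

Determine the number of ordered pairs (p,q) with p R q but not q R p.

0

R is symmetric; there are no such tuples.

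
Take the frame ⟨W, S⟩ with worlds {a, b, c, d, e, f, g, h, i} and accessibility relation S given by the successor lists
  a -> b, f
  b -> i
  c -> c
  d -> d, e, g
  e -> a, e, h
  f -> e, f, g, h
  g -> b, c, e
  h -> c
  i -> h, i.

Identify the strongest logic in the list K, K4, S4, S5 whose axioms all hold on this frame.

K

Transitive (axiom 4): no — a S b and b S i, but not a S i.
Reflexive (axiom T): no — a is not related to itself.
Euclidean (axiom 5): no — a S b and a S f, but not b S f.
So F validates K; K4 would additionally require S to be transitive. The strongest is K.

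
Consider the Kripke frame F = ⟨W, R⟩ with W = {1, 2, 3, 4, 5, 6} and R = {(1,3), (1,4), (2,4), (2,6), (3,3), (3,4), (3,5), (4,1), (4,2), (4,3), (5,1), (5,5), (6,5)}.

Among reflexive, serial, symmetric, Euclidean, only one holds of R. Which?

Reflexive: no — 1 is not related to itself.
Serial: yes — every world has a successor (e.g. 1 R 3).
Symmetric: no — 1 R 3 but not 3 R 1.
Euclidean: no — 2 R 4 and 2 R 6, but not 4 R 6.
Only serial holds.

serial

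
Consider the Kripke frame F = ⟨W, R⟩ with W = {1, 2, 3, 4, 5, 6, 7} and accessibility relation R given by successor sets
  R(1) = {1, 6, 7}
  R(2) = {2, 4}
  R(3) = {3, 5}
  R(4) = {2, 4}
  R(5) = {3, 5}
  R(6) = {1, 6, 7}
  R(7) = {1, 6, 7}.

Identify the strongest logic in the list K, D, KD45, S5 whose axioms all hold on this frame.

Serial (axiom D): yes — every world has a successor (e.g. 1 R 1).
Euclidean (axiom 5): yes — any two successors of a common world are R-related.
Transitive (axiom 4): yes — every two-step R-path is closed by a direct edge.
Reflexive (axiom T): yes — every world is R-related to itself.
So F validates K, D, KD45, S5. The strongest is S5.

S5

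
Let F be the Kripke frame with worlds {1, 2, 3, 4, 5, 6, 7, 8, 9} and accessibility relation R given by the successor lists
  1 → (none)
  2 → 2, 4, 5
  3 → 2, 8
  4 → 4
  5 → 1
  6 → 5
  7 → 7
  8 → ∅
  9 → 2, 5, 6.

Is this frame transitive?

Transitive: no — 2 R 5 and 5 R 1, but not 2 R 1.

No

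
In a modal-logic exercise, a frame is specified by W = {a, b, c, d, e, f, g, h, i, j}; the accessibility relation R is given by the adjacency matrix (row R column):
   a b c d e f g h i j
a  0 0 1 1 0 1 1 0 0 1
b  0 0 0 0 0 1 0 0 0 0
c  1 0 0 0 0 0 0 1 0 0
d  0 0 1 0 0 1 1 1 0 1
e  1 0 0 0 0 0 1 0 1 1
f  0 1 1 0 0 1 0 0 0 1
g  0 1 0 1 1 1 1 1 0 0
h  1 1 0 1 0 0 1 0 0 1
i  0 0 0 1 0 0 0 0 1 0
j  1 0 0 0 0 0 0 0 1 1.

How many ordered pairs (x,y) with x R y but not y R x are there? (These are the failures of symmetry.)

19

Enumerating: (a,d), (a,f), (a,g), (c,h), (d,c), (d,f), (d,j), (e,a), (e,i), (e,j), (f,c), (f,j), … and 7 more.
Total: 19.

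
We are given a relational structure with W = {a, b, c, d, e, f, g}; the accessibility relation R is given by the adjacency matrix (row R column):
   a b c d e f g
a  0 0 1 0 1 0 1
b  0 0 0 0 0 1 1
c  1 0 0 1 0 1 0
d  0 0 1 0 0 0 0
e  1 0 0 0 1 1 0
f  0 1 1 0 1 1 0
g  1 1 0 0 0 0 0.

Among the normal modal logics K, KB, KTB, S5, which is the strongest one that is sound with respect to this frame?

Symmetric (axiom B): yes — every pair in R has its reverse in R.
Reflexive (axiom T): no — a is not related to itself.
Euclidean (axiom 5): no — a R c and a R e, but not c R e.
So F validates K, KB; KTB would additionally require R to be reflexive. The strongest is KB.

KB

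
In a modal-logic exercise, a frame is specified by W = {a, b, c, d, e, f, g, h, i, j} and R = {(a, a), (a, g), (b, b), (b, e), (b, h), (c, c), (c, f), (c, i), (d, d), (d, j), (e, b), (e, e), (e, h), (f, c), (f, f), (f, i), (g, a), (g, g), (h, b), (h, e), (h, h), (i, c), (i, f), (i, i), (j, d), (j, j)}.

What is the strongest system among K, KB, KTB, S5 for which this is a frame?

S5

Symmetric (axiom B): yes — every pair in R has its reverse in R.
Reflexive (axiom T): yes — every world is R-related to itself.
Euclidean (axiom 5): yes — any two successors of a common world are R-related.
So F validates K, KB, KTB, S5. The strongest is S5.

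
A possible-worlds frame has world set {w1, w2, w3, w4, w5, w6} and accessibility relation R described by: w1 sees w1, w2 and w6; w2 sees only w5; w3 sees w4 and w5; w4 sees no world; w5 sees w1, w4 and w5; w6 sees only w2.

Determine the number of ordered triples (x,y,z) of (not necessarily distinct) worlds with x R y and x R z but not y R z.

Enumerating: (w1,w2,w1), (w1,w2,w2), (w1,w2,w6), (w1,w6,w1), (w1,w6,w6), (w3,w4,w4), (w3,w4,w5), (w5,w1,w4), (w5,w1,w5), (w5,w4,w1), (w5,w4,w4), (w5,w4,w5), (w6,w2,w2).

13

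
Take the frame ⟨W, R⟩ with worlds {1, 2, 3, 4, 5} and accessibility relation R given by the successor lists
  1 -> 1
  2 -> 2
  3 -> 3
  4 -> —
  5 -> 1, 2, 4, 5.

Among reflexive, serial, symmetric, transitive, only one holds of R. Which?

Reflexive: no — 4 is not related to itself.
Serial: no — 4 has no R-successor.
Symmetric: no — 5 R 1 but not 1 R 5.
Transitive: yes — every two-step R-path is closed by a direct edge.
Only transitive holds.

transitive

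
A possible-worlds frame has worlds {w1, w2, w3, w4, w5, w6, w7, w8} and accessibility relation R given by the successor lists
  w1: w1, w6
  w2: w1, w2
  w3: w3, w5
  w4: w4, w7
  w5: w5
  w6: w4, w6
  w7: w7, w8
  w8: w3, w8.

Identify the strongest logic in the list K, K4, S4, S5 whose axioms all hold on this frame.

K

Transitive (axiom 4): no — w1 R w6 and w6 R w4, but not w1 R w4.
Reflexive (axiom T): yes — every world is R-related to itself.
Euclidean (axiom 5): no — w1 R w6 and w1 R w1, but not w6 R w1.
So F validates K; K4 would additionally require R to be transitive. The strongest is K.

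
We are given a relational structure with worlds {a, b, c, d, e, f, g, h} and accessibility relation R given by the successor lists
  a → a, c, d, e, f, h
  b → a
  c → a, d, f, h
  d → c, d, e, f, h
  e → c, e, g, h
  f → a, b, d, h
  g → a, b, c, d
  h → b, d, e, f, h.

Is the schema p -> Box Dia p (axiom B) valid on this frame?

No

By correspondence theory, B is valid on a frame iff R is symmetric.
Symmetric: no — a R d but not d R a.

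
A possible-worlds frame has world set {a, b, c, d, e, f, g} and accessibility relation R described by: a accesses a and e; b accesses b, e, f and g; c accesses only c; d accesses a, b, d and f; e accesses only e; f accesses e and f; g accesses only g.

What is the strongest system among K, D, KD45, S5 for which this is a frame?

Serial (axiom D): yes — every world has a successor (e.g. a R a).
Euclidean (axiom 5): no — b R e and b R f, but not e R f.
Transitive (axiom 4): no — d R a and a R e, but not d R e.
Reflexive (axiom T): yes — every world is R-related to itself.
So F validates K, D; KD45 would additionally require R to be Euclidean and transitive. The strongest is D.

D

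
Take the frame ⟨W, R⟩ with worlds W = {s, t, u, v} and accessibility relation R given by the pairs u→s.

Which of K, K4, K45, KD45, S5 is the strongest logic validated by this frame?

K4

Transitive (axiom 4): yes — every two-step R-path is closed by a direct edge.
Euclidean (axiom 5): no — u R s and u R s, but not s R s.
Serial (axiom D): no — s has no R-successor.
Reflexive (axiom T): no — s is not related to itself.
So F validates K, K4; K45 would additionally require R to be Euclidean. The strongest is K4.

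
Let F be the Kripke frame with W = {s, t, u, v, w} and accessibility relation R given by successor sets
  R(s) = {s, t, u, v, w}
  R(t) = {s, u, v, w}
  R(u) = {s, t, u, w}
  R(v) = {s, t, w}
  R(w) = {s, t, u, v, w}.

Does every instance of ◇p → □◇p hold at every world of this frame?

No

By correspondence theory, 5 is valid on a frame iff R is Euclidean.
Euclidean: no — s R u and s R v, but not u R v.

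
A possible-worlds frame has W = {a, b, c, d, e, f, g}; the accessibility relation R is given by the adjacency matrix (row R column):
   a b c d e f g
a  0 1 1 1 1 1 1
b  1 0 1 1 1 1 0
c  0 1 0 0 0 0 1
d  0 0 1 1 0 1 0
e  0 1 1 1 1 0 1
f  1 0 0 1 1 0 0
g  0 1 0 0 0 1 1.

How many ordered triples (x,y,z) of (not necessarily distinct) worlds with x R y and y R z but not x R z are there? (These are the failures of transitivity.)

38

Enumerating: (a,b,a), (a,f,a), (b,a,b), (b,a,g), (b,c,b), (b,c,g), (b,e,b), (b,e,g), (c,b,a), (c,b,c), (c,b,d), (c,b,e), … and 26 more.
Total: 38.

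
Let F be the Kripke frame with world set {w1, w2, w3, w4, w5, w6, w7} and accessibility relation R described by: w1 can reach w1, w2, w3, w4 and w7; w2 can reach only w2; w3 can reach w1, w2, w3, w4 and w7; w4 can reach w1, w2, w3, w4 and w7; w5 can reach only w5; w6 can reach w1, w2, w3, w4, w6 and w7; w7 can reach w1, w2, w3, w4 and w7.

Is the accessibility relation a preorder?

Yes

Reflexive: yes — every world is R-related to itself.
Transitive: yes — every two-step R-path is closed by a direct edge.
So R is a preorder.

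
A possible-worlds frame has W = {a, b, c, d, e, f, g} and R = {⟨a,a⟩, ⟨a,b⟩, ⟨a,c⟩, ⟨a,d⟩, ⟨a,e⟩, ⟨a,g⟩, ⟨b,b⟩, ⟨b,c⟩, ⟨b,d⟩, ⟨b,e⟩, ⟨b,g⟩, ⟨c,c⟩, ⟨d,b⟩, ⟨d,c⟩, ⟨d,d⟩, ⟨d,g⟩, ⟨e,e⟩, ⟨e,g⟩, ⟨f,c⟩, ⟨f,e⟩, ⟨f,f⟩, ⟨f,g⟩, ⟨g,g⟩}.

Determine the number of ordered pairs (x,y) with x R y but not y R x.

14

Enumerating: (a,b), (a,c), (a,d), (a,e), (a,g), (b,c), (b,e), (b,g), (d,c), (d,g), (e,g), (f,c), (f,e), (f,g).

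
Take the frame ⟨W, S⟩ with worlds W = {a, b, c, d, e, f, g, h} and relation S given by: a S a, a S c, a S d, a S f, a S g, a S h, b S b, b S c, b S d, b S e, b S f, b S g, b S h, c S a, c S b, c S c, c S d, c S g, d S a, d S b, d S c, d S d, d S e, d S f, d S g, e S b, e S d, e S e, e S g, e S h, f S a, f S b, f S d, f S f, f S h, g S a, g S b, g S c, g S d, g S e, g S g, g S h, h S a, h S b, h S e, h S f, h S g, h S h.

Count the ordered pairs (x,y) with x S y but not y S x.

S is symmetric; there are no such tuples.

0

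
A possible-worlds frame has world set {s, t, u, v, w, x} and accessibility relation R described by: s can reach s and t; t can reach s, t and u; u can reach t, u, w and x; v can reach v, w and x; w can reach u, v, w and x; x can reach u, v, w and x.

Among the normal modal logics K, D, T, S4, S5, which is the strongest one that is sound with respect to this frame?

T

Serial (axiom D): yes — every world has a successor (e.g. s R s).
Reflexive (axiom T): yes — every world is R-related to itself.
Transitive (axiom 4): no — s R t and t R u, but not s R u.
Euclidean (axiom 5): no — t R s and t R u, but not s R u.
So F validates K, D, T; S4 would additionally require R to be transitive. The strongest is T.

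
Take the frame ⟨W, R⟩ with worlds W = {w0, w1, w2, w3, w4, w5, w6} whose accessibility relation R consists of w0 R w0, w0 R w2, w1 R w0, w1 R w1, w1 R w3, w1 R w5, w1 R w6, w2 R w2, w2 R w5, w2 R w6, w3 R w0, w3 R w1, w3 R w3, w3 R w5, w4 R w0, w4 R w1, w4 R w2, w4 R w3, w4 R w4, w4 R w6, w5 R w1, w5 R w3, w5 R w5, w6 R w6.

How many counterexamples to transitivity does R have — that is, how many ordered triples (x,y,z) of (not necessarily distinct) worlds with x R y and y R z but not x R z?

Enumerating: (w0,w2,w5), (w0,w2,w6), (w1,w0,w2), (w2,w5,w1), (w2,w5,w3), (w3,w0,w2), (w3,w1,w6), (w4,w1,w5), (w4,w2,w5), (w4,w3,w5), (w5,w1,w0), (w5,w1,w6), (w5,w3,w0).

13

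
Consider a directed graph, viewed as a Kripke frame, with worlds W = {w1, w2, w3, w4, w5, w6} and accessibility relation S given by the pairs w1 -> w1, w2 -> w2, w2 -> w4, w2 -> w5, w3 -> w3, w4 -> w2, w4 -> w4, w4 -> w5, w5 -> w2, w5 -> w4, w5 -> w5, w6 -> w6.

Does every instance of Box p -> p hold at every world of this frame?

The schema T characterises exactly the reflexive frames.
Reflexive: yes — every world is S-related to itself.

Yes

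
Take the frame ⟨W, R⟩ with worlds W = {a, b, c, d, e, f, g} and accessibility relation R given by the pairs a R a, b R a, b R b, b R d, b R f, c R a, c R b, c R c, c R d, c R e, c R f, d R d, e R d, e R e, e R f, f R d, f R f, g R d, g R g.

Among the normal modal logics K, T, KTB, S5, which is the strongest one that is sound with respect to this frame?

Reflexive (axiom T): yes — every world is R-related to itself.
Symmetric (axiom B): no — b R a but not a R b.
Euclidean (axiom 5): no — b R a and b R d, but not a R d.
So F validates K, T; KTB would additionally require R to be symmetric. The strongest is T.

T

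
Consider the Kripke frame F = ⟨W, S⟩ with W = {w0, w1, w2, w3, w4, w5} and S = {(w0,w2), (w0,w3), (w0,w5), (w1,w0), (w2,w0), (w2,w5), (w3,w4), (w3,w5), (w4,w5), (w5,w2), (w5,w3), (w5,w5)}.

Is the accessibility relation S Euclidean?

No

Euclidean: no — w0 S w2 and w0 S w3, but not w2 S w3.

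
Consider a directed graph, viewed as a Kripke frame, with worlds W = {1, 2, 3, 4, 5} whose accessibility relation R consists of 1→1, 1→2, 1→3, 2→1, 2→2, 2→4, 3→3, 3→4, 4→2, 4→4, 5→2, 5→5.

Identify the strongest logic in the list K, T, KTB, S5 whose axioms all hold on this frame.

T

Reflexive (axiom T): yes — every world is R-related to itself.
Symmetric (axiom B): no — 1 R 3 but not 3 R 1.
Euclidean (axiom 5): no — 1 R 2 and 1 R 3, but not 2 R 3.
So F validates K, T; KTB would additionally require R to be symmetric. The strongest is T.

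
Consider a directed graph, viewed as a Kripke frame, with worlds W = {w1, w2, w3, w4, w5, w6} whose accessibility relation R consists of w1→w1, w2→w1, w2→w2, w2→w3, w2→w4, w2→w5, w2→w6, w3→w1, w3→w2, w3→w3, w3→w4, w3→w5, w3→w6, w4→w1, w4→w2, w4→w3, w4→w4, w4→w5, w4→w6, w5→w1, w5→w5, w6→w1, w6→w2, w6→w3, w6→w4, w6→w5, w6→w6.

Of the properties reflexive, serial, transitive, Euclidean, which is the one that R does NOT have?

Reflexive: yes — every world is R-related to itself.
Serial: yes — every world has a successor (e.g. w1 R w1).
Transitive: yes — every two-step R-path is closed by a direct edge.
Euclidean: no — w2 R w1 and w2 R w3, but not w1 R w3.
Only Euclidean fails.

Euclidean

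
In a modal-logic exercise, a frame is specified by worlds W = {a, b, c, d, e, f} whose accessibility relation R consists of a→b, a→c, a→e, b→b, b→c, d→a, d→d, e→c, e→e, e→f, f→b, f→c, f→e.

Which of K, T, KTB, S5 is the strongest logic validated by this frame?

Reflexive (axiom T): no — a is not related to itself.
Symmetric (axiom B): no — a R b but not b R a.
Euclidean (axiom 5): no — a R b and a R e, but not b R e.
So F validates K; T would additionally require R to be reflexive. The strongest is K.

K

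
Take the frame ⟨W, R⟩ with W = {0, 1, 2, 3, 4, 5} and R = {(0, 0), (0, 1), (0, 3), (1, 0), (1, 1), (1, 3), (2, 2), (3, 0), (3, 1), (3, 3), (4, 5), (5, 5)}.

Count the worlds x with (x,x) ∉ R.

1

Enumerating: 4.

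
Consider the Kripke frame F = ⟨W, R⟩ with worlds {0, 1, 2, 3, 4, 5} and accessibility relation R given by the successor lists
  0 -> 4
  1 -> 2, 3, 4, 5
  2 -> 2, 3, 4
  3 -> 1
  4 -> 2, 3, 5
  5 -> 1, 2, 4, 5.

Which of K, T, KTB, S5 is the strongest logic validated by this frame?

K

Reflexive (axiom T): no — 0 is not related to itself.
Symmetric (axiom B): no — 0 R 4 but not 4 R 0.
Euclidean (axiom 5): no — 1 R 2 and 1 R 5, but not 2 R 5.
So F validates K; T would additionally require R to be reflexive. The strongest is K.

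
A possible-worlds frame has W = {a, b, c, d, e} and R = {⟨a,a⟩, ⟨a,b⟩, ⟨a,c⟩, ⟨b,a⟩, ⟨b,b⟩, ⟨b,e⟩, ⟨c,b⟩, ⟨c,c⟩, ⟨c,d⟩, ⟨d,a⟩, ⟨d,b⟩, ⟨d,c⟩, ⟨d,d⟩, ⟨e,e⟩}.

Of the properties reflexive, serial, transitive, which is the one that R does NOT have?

Reflexive: yes — every world is R-related to itself.
Serial: yes — every world has a successor (e.g. a R a).
Transitive: no — a R b and b R e, but not a R e.
Only transitive fails.

transitive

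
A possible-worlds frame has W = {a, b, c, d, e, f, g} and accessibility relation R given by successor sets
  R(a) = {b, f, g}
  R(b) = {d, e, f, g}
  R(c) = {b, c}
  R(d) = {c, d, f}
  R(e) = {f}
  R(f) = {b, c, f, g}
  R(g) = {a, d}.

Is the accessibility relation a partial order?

Reflexive: no — a is not related to itself.
Transitive: no — a R b and b R d, but not a R d.
Antisymmetric: no — a R g and g R a with a ≠ g.
So R is not a partial order.

No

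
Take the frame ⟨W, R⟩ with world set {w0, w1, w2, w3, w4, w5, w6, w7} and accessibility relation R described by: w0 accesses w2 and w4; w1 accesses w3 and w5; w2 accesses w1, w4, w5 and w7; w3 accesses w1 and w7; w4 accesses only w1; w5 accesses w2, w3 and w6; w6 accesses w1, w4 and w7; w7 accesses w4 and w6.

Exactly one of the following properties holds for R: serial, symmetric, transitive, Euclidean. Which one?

serial

Serial: yes — every world has a successor (e.g. w0 R w2).
Symmetric: no — w0 R w2 but not w2 R w0.
Transitive: no — w0 R w2 and w2 R w1, but not w0 R w1.
Euclidean: no — w0 R w4 and w0 R w2, but not w4 R w2.
Only serial holds.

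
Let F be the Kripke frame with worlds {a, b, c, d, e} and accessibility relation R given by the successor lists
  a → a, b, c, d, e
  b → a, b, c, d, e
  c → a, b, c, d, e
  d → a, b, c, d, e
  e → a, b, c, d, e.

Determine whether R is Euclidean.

Euclidean: yes — any two successors of a common world are R-related.

Yes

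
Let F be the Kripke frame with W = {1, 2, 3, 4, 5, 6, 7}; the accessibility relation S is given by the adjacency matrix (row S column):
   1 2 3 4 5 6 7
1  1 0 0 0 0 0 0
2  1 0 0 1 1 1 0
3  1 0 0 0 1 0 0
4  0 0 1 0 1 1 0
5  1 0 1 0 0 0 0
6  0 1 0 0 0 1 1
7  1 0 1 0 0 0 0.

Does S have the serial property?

Serial: yes — every world has a successor (e.g. 1 S 1).

Yes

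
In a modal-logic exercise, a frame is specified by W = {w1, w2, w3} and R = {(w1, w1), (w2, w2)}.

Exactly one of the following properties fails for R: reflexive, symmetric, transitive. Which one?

reflexive

Reflexive: no — w3 is not related to itself.
Symmetric: yes — every pair in R has its reverse in R.
Transitive: yes — every two-step R-path is closed by a direct edge.
Only reflexive fails.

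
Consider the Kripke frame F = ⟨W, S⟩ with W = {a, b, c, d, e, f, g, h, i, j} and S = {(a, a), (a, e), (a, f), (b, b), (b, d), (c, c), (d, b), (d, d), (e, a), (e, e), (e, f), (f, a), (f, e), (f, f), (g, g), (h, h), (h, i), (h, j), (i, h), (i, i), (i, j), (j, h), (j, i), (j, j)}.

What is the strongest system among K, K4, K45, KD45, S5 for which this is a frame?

Transitive (axiom 4): yes — every two-step S-path is closed by a direct edge.
Euclidean (axiom 5): yes — any two successors of a common world are S-related.
Serial (axiom D): yes — every world has a successor (e.g. a S a).
Reflexive (axiom T): yes — every world is S-related to itself.
So F validates K, K4, K45, KD45, S5. The strongest is S5.

S5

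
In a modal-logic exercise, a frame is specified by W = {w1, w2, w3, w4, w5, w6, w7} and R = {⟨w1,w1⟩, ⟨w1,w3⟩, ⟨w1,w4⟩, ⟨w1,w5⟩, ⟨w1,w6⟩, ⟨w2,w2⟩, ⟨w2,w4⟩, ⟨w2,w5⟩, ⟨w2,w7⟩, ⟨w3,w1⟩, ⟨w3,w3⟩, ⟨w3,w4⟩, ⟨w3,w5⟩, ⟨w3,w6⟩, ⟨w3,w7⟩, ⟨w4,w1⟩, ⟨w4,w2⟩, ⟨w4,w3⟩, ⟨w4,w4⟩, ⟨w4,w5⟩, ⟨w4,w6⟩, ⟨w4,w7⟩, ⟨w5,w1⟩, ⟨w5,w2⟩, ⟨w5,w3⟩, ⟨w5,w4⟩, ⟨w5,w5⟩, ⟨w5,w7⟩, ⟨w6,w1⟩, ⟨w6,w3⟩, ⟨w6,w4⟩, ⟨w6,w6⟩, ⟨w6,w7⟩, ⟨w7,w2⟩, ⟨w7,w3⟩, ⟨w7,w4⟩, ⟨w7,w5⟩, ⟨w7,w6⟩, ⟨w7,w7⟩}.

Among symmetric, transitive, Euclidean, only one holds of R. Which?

symmetric

Symmetric: yes — every pair in R has its reverse in R.
Transitive: no — w1 R w3 and w3 R w7, but not w1 R w7.
Euclidean: no — w1 R w5 and w1 R w6, but not w5 R w6.
Only symmetric holds.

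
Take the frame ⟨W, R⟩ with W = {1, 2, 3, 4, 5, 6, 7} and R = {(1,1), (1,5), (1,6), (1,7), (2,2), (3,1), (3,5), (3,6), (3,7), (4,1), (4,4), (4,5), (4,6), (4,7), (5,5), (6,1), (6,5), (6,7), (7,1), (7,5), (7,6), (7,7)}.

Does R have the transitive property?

Transitive: no — 6 R 1 and 1 R 6, but not 6 R 6.

No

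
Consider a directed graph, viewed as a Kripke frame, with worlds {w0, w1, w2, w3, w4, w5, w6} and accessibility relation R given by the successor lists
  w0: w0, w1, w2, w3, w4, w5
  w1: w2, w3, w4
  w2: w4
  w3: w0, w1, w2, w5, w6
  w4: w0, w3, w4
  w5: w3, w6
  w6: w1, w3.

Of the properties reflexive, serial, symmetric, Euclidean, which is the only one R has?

Reflexive: no — w1 is not related to itself.
Serial: yes — every world has a successor (e.g. w0 R w0).
Symmetric: no — w0 R w1 but not w1 R w0.
Euclidean: no — w0 R w1 and w0 R w5, but not w1 R w5.
Only serial holds.

serial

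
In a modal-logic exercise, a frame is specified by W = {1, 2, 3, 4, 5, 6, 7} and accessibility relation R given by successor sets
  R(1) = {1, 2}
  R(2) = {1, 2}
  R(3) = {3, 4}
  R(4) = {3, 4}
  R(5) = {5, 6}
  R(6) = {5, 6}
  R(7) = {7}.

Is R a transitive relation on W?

Yes

Transitive: yes — every two-step R-path is closed by a direct edge.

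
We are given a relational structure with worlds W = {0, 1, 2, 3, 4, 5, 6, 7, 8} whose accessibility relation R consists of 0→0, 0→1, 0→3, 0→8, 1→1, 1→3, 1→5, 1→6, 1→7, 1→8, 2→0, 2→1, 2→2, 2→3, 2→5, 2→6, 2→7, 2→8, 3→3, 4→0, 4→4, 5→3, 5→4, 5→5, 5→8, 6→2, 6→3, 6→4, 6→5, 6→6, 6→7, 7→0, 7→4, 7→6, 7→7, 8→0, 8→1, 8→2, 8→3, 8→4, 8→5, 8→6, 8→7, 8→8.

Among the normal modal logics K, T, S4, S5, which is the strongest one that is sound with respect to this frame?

Reflexive (axiom T): yes — every world is R-related to itself.
Transitive (axiom 4): no — 0 R 1 and 1 R 5, but not 0 R 5.
Euclidean (axiom 5): no — 0 R 3 and 0 R 1, but not 3 R 1.
So F validates K, T; S4 would additionally require R to be transitive. The strongest is T.

T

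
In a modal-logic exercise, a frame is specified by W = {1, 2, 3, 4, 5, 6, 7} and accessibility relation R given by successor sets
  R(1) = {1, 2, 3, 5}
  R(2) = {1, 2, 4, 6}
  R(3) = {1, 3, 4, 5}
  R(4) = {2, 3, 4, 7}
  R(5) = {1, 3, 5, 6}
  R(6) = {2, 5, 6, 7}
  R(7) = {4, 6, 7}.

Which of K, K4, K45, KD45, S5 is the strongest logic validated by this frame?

Transitive (axiom 4): no — 1 R 2 and 2 R 4, but not 1 R 4.
Euclidean (axiom 5): no — 1 R 2 and 1 R 3, but not 2 R 3.
Serial (axiom D): yes — every world has a successor (e.g. 1 R 1).
Reflexive (axiom T): yes — every world is R-related to itself.
So F validates K; K4 would additionally require R to be transitive. The strongest is K.

K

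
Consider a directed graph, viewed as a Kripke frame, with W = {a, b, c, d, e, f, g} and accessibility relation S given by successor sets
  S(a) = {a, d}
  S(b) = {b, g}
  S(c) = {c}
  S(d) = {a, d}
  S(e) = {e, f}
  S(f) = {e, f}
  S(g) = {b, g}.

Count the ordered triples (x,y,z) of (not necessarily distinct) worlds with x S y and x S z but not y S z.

S is Euclidean; there are no such tuples.

0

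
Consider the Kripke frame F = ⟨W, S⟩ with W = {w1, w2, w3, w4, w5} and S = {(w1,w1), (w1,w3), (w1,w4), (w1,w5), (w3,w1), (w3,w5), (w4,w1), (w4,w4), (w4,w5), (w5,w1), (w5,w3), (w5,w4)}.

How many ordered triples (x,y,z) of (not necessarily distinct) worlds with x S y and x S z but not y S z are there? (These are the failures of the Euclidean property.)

Enumerating: (w1,w3,w3), (w1,w3,w4), (w1,w4,w3), (w1,w5,w5), (w3,w5,w5), (w4,w5,w5), (w5,w3,w3), (w5,w3,w4), (w5,w4,w3).

9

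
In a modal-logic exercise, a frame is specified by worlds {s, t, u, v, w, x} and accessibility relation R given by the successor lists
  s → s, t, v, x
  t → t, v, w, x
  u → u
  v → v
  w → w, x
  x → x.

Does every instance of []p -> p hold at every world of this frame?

Yes

The schema T characterises exactly the reflexive frames.
Reflexive: yes — every world is R-related to itself.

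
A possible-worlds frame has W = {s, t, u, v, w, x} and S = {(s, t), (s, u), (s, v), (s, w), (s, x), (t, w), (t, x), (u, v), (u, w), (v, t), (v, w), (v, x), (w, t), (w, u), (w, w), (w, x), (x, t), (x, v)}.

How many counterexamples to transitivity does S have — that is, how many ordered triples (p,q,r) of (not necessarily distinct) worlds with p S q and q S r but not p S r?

Enumerating: (t,w,t), (t,w,u), (t,x,t), (t,x,v), (u,v,t), (u,v,x), (u,w,t), (u,w,u), (u,w,x), (v,w,u), (v,x,v), (w,u,v), (w,x,v), (x,t,w), (x,t,x), (x,v,w), (x,v,x).

17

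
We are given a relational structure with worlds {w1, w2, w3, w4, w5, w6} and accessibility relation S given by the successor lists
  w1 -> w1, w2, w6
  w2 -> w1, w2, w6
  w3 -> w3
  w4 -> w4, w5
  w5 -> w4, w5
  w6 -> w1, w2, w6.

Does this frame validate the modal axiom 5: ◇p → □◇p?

Axiom 5 corresponds to the accessibility relation being Euclidean.
Euclidean: yes — any two successors of a common world are S-related.

Yes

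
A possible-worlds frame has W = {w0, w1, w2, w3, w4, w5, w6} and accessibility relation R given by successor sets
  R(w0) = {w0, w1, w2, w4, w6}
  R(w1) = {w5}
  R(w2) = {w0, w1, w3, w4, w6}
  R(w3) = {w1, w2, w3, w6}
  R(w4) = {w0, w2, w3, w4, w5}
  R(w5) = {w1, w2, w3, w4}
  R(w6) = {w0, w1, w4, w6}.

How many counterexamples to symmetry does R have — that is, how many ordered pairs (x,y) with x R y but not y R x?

10

Enumerating: (w0,w1), (w2,w1), (w2,w6), (w3,w1), (w3,w6), (w4,w3), (w5,w2), (w5,w3), (w6,w1), (w6,w4).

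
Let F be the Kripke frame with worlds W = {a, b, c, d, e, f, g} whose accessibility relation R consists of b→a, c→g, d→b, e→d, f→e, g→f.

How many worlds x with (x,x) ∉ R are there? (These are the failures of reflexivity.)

7

Enumerating: a, b, c, d, e, f, g.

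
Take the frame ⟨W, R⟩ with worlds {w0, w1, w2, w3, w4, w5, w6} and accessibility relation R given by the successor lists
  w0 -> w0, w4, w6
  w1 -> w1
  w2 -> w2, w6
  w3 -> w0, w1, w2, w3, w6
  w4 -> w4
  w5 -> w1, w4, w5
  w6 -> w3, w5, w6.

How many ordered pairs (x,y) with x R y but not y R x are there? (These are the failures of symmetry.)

Enumerating: (w0,w4), (w0,w6), (w2,w6), (w3,w0), (w3,w1), (w3,w2), (w5,w1), (w5,w4), (w6,w5).

9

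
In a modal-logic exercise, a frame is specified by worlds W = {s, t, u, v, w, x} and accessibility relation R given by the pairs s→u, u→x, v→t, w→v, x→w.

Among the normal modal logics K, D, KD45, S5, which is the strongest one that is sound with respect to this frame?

Serial (axiom D): no — t has no R-successor.
Euclidean (axiom 5): no — s R u and s R u, but not u R u.
Transitive (axiom 4): no — s R u and u R x, but not s R x.
Reflexive (axiom T): no — s is not related to itself.
So F validates K; D would additionally require R to be serial. The strongest is K.

K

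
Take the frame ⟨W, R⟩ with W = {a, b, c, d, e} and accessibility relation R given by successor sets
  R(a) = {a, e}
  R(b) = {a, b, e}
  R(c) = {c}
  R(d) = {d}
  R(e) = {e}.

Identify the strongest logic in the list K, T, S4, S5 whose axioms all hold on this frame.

Reflexive (axiom T): yes — every world is R-related to itself.
Transitive (axiom 4): yes — every two-step R-path is closed by a direct edge.
Euclidean (axiom 5): no — b R e and b R a, but not e R a.
So F validates K, T, S4; S5 would additionally require R to be Euclidean. The strongest is S4.

S4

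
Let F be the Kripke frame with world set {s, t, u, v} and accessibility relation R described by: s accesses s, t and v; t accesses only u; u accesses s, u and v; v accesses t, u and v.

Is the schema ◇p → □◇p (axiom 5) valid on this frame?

Axiom 5 corresponds to the accessibility relation being Euclidean.
Euclidean: no — s R t and s R v, but not t R v.

No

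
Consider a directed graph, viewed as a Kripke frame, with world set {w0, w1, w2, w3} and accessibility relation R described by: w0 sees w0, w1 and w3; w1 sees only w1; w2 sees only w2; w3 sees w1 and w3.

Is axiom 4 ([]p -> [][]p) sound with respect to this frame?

Yes

The schema 4 characterises exactly the transitive frames.
Transitive: yes — every two-step R-path is closed by a direct edge.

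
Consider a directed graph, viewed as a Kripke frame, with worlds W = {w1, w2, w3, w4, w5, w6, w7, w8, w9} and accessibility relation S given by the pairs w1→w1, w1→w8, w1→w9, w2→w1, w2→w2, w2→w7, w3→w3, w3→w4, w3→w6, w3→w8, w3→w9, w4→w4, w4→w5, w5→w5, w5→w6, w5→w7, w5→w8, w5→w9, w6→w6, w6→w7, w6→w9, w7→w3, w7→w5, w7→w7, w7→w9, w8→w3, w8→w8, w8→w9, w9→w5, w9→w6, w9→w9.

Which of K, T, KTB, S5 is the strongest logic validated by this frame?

Reflexive (axiom T): yes — every world is S-related to itself.
Symmetric (axiom B): no — w1 S w8 but not w8 S w1.
Euclidean (axiom 5): no — w1 S w9 and w1 S w8, but not w9 S w8.
So F validates K, T; KTB would additionally require S to be symmetric. The strongest is T.

T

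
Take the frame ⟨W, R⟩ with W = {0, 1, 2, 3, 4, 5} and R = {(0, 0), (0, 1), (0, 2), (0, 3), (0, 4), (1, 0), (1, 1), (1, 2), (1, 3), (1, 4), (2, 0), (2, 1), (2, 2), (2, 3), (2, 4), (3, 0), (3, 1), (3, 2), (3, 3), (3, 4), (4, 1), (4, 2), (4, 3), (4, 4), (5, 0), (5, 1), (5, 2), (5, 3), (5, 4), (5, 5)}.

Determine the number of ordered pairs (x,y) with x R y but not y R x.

Enumerating: (0,4), (5,0), (5,1), (5,2), (5,3), (5,4).

6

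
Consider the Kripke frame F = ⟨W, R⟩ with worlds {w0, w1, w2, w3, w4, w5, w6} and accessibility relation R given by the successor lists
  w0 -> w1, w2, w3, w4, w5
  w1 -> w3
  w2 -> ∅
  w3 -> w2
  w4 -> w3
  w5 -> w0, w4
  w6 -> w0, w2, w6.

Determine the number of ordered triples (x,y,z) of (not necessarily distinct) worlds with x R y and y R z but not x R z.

Enumerating: (w0,w5,w0), (w1,w3,w2), (w4,w3,w2), (w5,w0,w1), (w5,w0,w2), (w5,w0,w3), (w5,w0,w5), (w5,w4,w3), (w6,w0,w1), (w6,w0,w3), (w6,w0,w4), (w6,w0,w5).

12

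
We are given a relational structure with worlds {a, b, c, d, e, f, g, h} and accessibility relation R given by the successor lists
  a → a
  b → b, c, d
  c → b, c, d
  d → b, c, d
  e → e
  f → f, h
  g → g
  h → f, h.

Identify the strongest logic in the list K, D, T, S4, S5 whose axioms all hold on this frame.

Serial (axiom D): yes — every world has a successor (e.g. a R a).
Reflexive (axiom T): yes — every world is R-related to itself.
Transitive (axiom 4): yes — every two-step R-path is closed by a direct edge.
Euclidean (axiom 5): yes — any two successors of a common world are R-related.
So F validates K, D, T, S4, S5. The strongest is S5.

S5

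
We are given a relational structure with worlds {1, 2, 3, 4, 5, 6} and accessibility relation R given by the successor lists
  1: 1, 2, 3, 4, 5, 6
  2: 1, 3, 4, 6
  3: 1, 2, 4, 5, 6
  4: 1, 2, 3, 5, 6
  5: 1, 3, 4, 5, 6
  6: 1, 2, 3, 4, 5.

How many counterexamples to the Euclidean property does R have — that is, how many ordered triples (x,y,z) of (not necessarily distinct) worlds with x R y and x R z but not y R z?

Enumerating: (1,2,2), (1,2,5), (1,3,3), (1,4,4), (1,5,2), (1,6,6), (2,3,3), (2,4,4), (2,6,6), (3,2,2), (3,2,5), (3,4,4), … and 15 more.
Total: 27.

27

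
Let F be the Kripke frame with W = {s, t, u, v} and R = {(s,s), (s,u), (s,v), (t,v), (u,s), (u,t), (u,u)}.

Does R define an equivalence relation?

Reflexive: no — t is not related to itself.
Symmetric: no — s R v but not v R s.
Transitive: no — s R u and u R t, but not s R t.
So R is not an equivalence relation.

No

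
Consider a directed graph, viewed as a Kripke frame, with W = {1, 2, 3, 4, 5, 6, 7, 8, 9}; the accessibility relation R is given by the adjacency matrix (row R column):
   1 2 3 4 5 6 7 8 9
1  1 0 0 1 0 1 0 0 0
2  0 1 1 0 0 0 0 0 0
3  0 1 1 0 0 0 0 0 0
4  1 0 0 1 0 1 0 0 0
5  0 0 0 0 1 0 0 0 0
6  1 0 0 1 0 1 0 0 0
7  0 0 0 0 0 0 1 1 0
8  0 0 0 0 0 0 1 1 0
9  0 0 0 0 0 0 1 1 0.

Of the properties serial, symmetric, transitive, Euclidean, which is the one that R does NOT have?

Serial: yes — every world has a successor (e.g. 1 R 1).
Symmetric: no — 9 R 7 but not 7 R 9.
Transitive: yes — every two-step R-path is closed by a direct edge.
Euclidean: yes — any two successors of a common world are R-related.
Only symmetric fails.

symmetric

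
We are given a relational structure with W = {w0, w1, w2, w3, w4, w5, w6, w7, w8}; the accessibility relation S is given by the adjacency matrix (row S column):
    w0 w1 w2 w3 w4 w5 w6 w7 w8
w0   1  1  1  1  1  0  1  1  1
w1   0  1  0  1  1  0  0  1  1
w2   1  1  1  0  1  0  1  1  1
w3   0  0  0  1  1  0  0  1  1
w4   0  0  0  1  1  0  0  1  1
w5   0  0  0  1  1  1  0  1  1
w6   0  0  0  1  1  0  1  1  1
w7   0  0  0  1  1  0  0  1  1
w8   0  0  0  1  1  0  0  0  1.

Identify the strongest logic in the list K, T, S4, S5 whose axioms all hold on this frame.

Reflexive (axiom T): yes — every world is S-related to itself.
Transitive (axiom 4): no — w2 S w0 and w0 S w3, but not w2 S w3.
Euclidean (axiom 5): no — w0 S w1 and w0 S w2, but not w1 S w2.
So F validates K, T; S4 would additionally require S to be transitive. The strongest is T.

T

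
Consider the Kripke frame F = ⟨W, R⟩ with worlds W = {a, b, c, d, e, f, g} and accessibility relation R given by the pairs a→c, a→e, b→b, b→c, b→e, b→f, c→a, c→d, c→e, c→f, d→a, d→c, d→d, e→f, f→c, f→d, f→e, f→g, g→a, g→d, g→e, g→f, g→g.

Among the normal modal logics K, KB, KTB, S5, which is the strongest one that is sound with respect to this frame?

Symmetric (axiom B): no — a R e but not e R a.
Reflexive (axiom T): no — a is not related to itself.
Euclidean (axiom 5): no — a R e and a R c, but not e R c.
So F validates K; KB would additionally require R to be symmetric. The strongest is K.

K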